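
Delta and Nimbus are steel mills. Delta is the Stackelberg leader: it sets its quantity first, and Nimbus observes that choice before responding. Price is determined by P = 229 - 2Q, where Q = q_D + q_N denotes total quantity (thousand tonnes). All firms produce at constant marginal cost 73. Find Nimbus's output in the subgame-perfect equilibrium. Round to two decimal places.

Solve by backward induction. Given q_D, the follower Nimbus maximises π_N = (229 - 2q_D - 2q_N)q_N - 73q_N.
∂π_N/∂q_N = 156 - 2q_D - 4q_N = 0 gives the reaction function q_N = (156 - 2q_D)/4.
Delta substitutes q_N(q_D) into its own profit: π_D = q_D(229 - 2q_D - (156 - 2q_D)/2) - 73q_D = (151 - q_D)q_D - 73q_D.
The leader's first-order condition 78 - 2q_D = 0 yields q_D = 39.
Then q_N = (156 - 2·39)/4 = 39/2.

19.50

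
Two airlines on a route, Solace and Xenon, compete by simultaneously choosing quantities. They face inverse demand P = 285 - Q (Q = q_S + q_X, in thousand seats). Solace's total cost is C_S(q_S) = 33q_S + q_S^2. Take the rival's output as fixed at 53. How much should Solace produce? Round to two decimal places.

With the rival's output fixed at 53, Solace's profit is π_S = (285 - 53 - q_S)q_S - (33q_S + q_S²) = (232 - q_S)q_S - (33q_S + q_S²).
∂π_S/∂q_S = 199 - 4q_S = 0, so q_S = 199/4.

49.75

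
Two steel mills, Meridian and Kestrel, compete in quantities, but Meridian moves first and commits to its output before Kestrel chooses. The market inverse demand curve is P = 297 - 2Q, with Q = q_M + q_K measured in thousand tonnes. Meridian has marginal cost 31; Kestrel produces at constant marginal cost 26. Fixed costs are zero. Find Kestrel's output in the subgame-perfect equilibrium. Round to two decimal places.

35.13

Solve by backward induction. Given q_M, the follower Kestrel maximises π_K = (297 - 2q_M - 2q_K)q_K - 26q_K.
Follower FOC: 271 - 2q_M - 4q_K = 0, so q_K(q_M) = (271 - 2q_M)/4.
Meridian substitutes q_K(q_M) into its own profit: π_M = q_M(297 - 2q_M - (271 - 2q_M)/2) - 31q_M = (323/2 - q_M)q_M - 31q_M.
The leader's first-order condition 261/2 - 2q_M = 0 yields q_M = 261/4.
Then q_K = (271 - 2·(261/4))/4 = 281/8.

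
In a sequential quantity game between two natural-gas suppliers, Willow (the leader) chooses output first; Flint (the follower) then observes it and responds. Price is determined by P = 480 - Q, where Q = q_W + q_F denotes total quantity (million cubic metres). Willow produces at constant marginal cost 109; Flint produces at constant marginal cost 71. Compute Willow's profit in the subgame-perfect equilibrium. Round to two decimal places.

13861.13

The follower Flint best-responds to any q_W: π_F = (480 - Q)q_F - 71q_F.
∂π_F/∂q_F = 409 - q_W - 2q_F = 0 gives the reaction function q_F = (409 - q_W)/2.
The leader anticipates this reaction. Substituting into P = 480 - Q gives P = 551/2 - (1/2)q_W, so π_W = (551/2 - (1/2)q_W)q_W - 109q_W.
The leader's first-order condition 333/2 - q_W = 0 yields q_W = 333/2.
Then q_F = (409 - 333/2)/2 = 485/4.
Price P = 480 - 1151/4 = 769/4.
Willow's profit: (769/4 - 109)·(333/2) = 13861.1250.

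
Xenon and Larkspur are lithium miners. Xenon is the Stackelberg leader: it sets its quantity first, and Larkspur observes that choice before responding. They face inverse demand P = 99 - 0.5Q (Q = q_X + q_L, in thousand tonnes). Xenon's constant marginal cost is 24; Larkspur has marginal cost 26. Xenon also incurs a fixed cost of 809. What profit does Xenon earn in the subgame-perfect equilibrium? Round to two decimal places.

The follower Larkspur best-responds to any q_X: π_L = (99 - 0.5Q)q_L - 26q_L.
∂π_L/∂q_L = 73 - (1/2)q_X - q_L = 0 gives the reaction function q_L = (73 - (1/2)q_X).
The leader anticipates this reaction. Substituting into P = 99 - 0.5Q gives P = 125/2 - (1/4)q_X, so π_X = (125/2 - (1/4)q_X)q_X - 24q_X.
Leader FOC: 77/2 - (1/2)q_X = 0, so q_X = 77.
Then q_L = (73 - (1/2)·77) = 69/2.
Price P = 99 - (1/2)·(223/2) = 173/4.
Xenon's profit: (173/4 - 24)·77 - 809 = 673.2500.

673.25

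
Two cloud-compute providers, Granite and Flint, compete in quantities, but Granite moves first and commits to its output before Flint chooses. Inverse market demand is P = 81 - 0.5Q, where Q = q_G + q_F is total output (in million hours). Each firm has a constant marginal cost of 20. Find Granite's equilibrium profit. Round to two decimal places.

Solve by backward induction. Given q_G, the follower Flint maximises π_F = (81 - (1/2)q_G - (1/2)q_F)q_F - 20q_F.
Setting the follower's marginal profit to zero, 61 - (1/2)q_G - q_F = 0, i.e. q_F = (61 - (1/2)q_G).
Granite substitutes q_F(q_G) into its own profit: π_G = q_G(81 - (1/2)q_G - (61 - (1/2)q_G)/2) - 20q_G = (101/2 - (1/4)q_G)q_G - 20q_G.
Maximising: ∂π_G/∂q_G = 61/2 - (1/2)q_G = 0, giving q_G = 61.
Then q_F = (61 - (1/2)·61) = 61/2.
Price P = 81 - (1/2)·(183/2) = 141/4.
Granite's profit: (141/4 - 20)·61 = 930.2500.

930.25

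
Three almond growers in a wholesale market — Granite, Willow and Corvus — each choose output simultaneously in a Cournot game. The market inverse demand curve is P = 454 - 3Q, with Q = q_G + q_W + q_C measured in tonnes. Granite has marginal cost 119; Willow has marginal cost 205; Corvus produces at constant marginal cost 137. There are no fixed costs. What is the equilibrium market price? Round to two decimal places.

228.75

Granite's profit: π_G = (454 - 3Q)q_G - (119q_G). Setting ∂π_G/∂q_G = 0: 335 - 6q_G - 3(q_W + q_C) = 0.
Willow's profit: π_W = (454 - 3Q)q_W - (205q_W). Setting ∂π_W/∂q_W = 0: 249 - 6q_W - 3(q_G + q_C) = 0.
Corvus's first-order condition: 317 - 6q_C - 3(q_G + q_W) = 0.
Adding the 3 conditions: 901 − 6Q − 6Q = 0, i.e. Q = 901/12.
Back-substituting: q_G = (335 − 901/4)/3 = 439/12, q_W = (249 − 901/4)/3 = 95/12, q_C = (317 − 901/4)/3 = 367/12.
Total output Q = 901/12, so price P = 454 - 3·(901/12) = 915/4.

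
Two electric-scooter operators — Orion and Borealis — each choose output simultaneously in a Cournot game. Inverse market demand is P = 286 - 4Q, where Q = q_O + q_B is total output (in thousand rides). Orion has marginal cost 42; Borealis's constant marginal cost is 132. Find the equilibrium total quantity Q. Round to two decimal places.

33.17

Orion's profit: π_O = (286 - 4Q)q_O - (42q_O). Setting ∂π_O/∂q_O = 0: 244 - 8q_O - 4(q_B) = 0.
Borealis's first-order condition: 154 - 8q_B - 4(q_O) = 0.
Best responses: q_O = (244 - 4q_B)/8, q_B = (154 - 4q_O)/8.
Substituting one into the other gives q_O = 167/6 and q_B = 16/3.
Total output Q = 167/6 + 16/3 = 199/6.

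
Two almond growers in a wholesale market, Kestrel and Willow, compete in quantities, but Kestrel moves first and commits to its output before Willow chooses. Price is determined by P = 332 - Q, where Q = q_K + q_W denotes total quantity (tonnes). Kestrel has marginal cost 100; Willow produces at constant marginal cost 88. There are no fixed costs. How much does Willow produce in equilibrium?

The follower Willow best-responds to any q_K: π_W = (332 - Q)q_W - 88q_W.
Follower FOC: 244 - q_K - 2q_W = 0, so q_W(q_K) = (244 - q_K)/2.
Kestrel substitutes q_W(q_K) into its own profit: π_K = q_K(332 - q_K - (244 - q_K)/2) - 100q_K = (210 - (1/2)q_K)q_K - 100q_K.
The leader's first-order condition 110 - q_K = 0 yields q_K = 110.
Then q_W = (244 - 110)/2 = 67.

67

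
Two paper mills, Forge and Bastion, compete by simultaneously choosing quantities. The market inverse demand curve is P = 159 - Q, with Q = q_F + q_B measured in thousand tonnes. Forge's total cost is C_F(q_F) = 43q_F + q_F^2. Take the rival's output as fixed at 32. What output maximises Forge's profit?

21

With the rival's output fixed at 32, Forge's profit is π_F = (159 - 32 - q_F)q_F - (43q_F + q_F²) = (127 - q_F)q_F - (43q_F + q_F²).
∂π_F/∂q_F = 84 - 4q_F = 0, so q_F = 21.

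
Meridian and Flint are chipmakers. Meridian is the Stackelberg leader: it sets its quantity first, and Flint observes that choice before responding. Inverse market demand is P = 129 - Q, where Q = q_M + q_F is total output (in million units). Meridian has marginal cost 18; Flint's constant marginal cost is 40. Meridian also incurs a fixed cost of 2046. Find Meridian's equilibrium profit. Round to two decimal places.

165.13

Solve by backward induction. Given q_M, the follower Flint maximises π_F = (129 - q_M - q_F)q_F - 40q_F.
Setting the follower's marginal profit to zero, 89 - q_M - 2q_F = 0, i.e. q_F = (89 - q_M)/2.
Meridian substitutes q_F(q_M) into its own profit: π_M = q_M(129 - q_M - (89 - q_M)/2) - 18q_M = (169/2 - (1/2)q_M)q_M - 18q_M.
The leader's first-order condition 133/2 - q_M = 0 yields q_M = 133/2.
Then q_F = (89 - 133/2)/2 = 45/4.
Price P = 129 - 311/4 = 205/4.
Meridian's profit: (205/4 - 18)·(133/2) - 2046 = 1321/8.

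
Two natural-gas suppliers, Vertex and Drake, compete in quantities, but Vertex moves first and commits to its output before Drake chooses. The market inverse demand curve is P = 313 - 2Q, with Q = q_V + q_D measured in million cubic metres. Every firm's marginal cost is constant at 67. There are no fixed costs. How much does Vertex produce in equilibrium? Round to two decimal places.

The follower Drake best-responds to any q_V: π_D = (313 - 2Q)q_D - 67q_D.
Setting the follower's marginal profit to zero, 246 - 2q_V - 4q_D = 0, i.e. q_D = (246 - 2q_V)/4.
The leader anticipates this reaction. Substituting into P = 313 - 2Q gives P = 190 - q_V, so π_V = (190 - q_V)q_V - 67q_V.
The leader's first-order condition 123 - 2q_V = 0 yields q_V = 123/2.
Then q_D = (246 - 2·(123/2))/4 = 123/4.

61.50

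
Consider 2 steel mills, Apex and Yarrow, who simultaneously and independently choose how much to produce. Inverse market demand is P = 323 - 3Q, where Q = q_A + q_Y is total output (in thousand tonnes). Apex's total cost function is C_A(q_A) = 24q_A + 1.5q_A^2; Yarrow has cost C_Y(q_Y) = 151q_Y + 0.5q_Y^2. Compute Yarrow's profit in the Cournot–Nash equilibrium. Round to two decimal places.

Apex's profit: π_A = (323 - 3Q)q_A - (24q_A + (3/2)q_A²). Setting ∂π_A/∂q_A = 0: 299 - 9q_A - 3(q_Y) = 0.
Yarrow's first-order condition: 172 - 7q_Y - 3(q_A) = 0.
So q_A = (299 - 3q_Y)/9 and q_Y = (172 - 3q_A)/7.
Solving the pair: q_A = 1577/54, q_Y = 217/18.
Price P = 323 - 3·(1114/27) = 1793/9.
Yarrow's profit: (1793/9)·(217/18) - 151·(217/18) - (1/2)(217/18)² = 508.6775.

508.68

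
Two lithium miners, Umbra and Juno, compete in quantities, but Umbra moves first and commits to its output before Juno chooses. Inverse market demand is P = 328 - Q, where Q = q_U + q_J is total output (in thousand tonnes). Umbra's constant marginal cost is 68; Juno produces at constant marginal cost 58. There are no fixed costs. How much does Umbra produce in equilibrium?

The follower Juno best-responds to any q_U: π_J = (328 - Q)q_J - 58q_J.
Setting the follower's marginal profit to zero, 270 - q_U - 2q_J = 0, i.e. q_J = (270 - q_U)/2.
Umbra substitutes q_J(q_U) into its own profit: π_U = q_U(328 - q_U - (270 - q_U)/2) - 68q_U = (193 - (1/2)q_U)q_U - 68q_U.
Maximising: ∂π_U/∂q_U = 125 - q_U = 0, giving q_U = 125.
Then q_J = (270 - 125)/2 = 145/2.

125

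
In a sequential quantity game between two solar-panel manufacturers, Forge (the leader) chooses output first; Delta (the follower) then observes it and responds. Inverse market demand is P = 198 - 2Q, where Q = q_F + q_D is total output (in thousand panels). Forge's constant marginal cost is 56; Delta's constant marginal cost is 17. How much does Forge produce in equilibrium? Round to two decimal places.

Solve by backward induction. Given q_F, the follower Delta maximises π_D = (198 - 2q_F - 2q_D)q_D - 17q_D.
Setting the follower's marginal profit to zero, 181 - 2q_F - 4q_D = 0, i.e. q_D = (181 - 2q_F)/4.
The leader anticipates this reaction. Substituting into P = 198 - 2Q gives P = 215/2 - q_F, so π_F = (215/2 - q_F)q_F - 56q_F.
The leader's first-order condition 103/2 - 2q_F = 0 yields q_F = 103/4.
Then q_D = (181 - 2·(103/4))/4 = 259/8.

25.75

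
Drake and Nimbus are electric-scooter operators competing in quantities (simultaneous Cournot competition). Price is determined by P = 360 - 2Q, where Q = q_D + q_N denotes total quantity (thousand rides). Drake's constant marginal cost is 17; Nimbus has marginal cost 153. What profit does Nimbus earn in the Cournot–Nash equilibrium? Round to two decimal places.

280.06

Drake's profit: π_D = (360 - 2Q)q_D - (17q_D). Setting ∂π_D/∂q_D = 0: 343 - 4q_D - 2(q_N) = 0.
Nimbus's first-order condition: 207 - 4q_N - 2(q_D) = 0.
So q_D = (343 - 2q_N)/4 and q_N = (207 - 2q_D)/4.
Substituting one into the other gives q_D = 479/6 and q_N = 71/6.
Price P = 360 - 2·(275/3) = 530/3.
Nimbus's profit: (530/3 - 153)·(71/6) = 280.0556.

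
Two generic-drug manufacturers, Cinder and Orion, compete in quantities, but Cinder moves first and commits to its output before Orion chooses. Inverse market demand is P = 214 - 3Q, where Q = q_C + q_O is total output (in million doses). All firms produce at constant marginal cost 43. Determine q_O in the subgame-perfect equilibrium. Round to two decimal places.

The follower Orion best-responds to any q_C: π_O = (214 - 3Q)q_O - 43q_O.
Setting the follower's marginal profit to zero, 171 - 3q_C - 6q_O = 0, i.e. q_O = (171 - 3q_C)/6.
Cinder substitutes q_O(q_C) into its own profit: π_C = q_C(214 - 3q_C - (171 - 3q_C)/2) - 43q_C = (257/2 - (3/2)q_C)q_C - 43q_C.
Leader FOC: 171/2 - 3q_C = 0, so q_C = 57/2.
Then q_O = (171 - 3·(57/2))/6 = 57/4.

14.25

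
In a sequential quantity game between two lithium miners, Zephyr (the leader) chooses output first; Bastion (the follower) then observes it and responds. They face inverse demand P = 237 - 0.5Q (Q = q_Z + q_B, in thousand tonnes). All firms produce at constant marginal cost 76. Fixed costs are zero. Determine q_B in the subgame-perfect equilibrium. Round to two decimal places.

Solve by backward induction. Given q_Z, the follower Bastion maximises π_B = (237 - (1/2)q_Z - (1/2)q_B)q_B - 76q_B.
Follower FOC: 161 - (1/2)q_Z - q_B = 0, so q_B(q_Z) = (161 - (1/2)q_Z).
Zephyr substitutes q_B(q_Z) into its own profit: π_Z = q_Z(237 - (1/2)q_Z - (161 - (1/2)q_Z)/2) - 76q_Z = (313/2 - (1/4)q_Z)q_Z - 76q_Z.
The leader's first-order condition 161/2 - (1/2)q_Z = 0 yields q_Z = 161.
Then q_B = (161 - (1/2)·161) = 161/2.

80.50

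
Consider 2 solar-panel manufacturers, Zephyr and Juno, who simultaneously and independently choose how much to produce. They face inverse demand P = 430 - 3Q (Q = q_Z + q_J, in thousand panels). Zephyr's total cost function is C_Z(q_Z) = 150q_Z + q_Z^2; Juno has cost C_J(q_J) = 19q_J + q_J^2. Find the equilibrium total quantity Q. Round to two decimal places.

62.82

Zephyr's profit: π_Z = (430 - 3Q)q_Z - (150q_Z + q_Z²). Setting ∂π_Z/∂q_Z = 0: 280 - 8q_Z - 3(q_J) = 0.
Juno's first-order condition: 411 - 8q_J - 3(q_Z) = 0.
Rearranging gives the reaction functions q_Z = (280 - 3q_J)/8 and q_J = (411 - 3q_Z)/8.
Solving the pair: q_Z = 1007/55, q_J = 44.5091.
Total output Q = 1007/55 + 44.5091 = 691/11.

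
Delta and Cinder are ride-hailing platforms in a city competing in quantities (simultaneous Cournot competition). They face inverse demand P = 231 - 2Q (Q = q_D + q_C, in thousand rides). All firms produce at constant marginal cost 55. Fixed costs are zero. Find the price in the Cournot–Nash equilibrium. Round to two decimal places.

Each firm earns π_i = (231 - 2Q)q_i - 55q_i.
First-order condition (treating rivals' output as given): 176 - 4q_i - 2q_j = 0.
By symmetry each firm produces the same amount; substituting q_j = q_i yields q_i = 176/6 = 88/3.
Total output Q = 176/3, so price P = 231 - 2·(176/3) = 341/3.

113.67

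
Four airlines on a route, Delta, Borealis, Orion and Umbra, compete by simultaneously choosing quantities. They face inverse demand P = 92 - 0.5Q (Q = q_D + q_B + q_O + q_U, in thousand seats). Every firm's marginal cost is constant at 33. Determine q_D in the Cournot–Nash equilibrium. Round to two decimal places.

23.60

Each firm earns π_i = (92 - 0.5Q)q_i - 33q_i.
Setting ∂π_i/∂q_i = 0 with rivals' quantities fixed: 59 - q_i - (1/2)·Σ_{j≠i} q_j = 0.
With identical firms every q_j equals q_i, so Σ_{j≠i} q_j = 3q_i and 59 = (5/2)q_i, giving q_i = 118/5.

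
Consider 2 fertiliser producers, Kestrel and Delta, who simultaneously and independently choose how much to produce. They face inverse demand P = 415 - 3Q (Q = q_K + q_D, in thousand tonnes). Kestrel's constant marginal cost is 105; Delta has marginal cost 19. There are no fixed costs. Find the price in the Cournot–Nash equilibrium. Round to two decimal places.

Kestrel's profit: π_K = (415 - 3Q)q_K - (105q_K). Setting ∂π_K/∂q_K = 0: 310 - 6q_K - 3(q_D) = 0.
Delta's first-order condition: 396 - 6q_D - 3(q_K) = 0.
So q_K = (310 - 3q_D)/6 and q_D = (396 - 3q_K)/6.
Solving the pair: q_K = 224/9, q_D = 482/9.
Total output Q = 706/9, so price P = 415 - 3·(706/9) = 539/3.

179.67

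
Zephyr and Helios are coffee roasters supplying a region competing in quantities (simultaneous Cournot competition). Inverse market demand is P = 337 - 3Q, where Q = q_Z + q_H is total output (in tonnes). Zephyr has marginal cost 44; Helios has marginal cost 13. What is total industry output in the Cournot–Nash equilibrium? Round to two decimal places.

68.56

Zephyr's profit: π_Z = (337 - 3Q)q_Z - (44q_Z). Setting ∂π_Z/∂q_Z = 0: 293 - 6q_Z - 3(q_H) = 0.
Helios's profit: π_H = (337 - 3Q)q_H - (13q_H). Setting ∂π_H/∂q_H = 0: 324 - 6q_H - 3(q_Z) = 0.
Rearranging gives the reaction functions q_Z = (293 - 3q_H)/6 and q_H = (324 - 3q_Z)/6.
Solving the pair: q_Z = 262/9, q_H = 355/9.
Total output Q = 262/9 + 355/9 = 617/9.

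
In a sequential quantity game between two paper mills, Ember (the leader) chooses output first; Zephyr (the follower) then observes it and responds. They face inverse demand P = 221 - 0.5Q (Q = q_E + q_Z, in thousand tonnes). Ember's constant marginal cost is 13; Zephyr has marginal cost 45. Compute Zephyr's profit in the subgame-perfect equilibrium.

Solve by backward induction. Given q_E, the follower Zephyr maximises π_Z = (221 - (1/2)q_E - (1/2)q_Z)q_Z - 45q_Z.
Follower FOC: 176 - (1/2)q_E - q_Z = 0, so q_Z(q_E) = (176 - (1/2)q_E).
Ember substitutes q_Z(q_E) into its own profit: π_E = q_E(221 - (1/2)q_E - (176 - (1/2)q_E)/2) - 13q_E = (133 - (1/4)q_E)q_E - 13q_E.
The leader's first-order condition 120 - (1/2)q_E = 0 yields q_E = 240.
Then q_Z = (176 - (1/2)·240) = 56.
Price P = 221 - (1/2)·296 = 73.
Zephyr's profit: (73 - 45)·56 = 1568.

1568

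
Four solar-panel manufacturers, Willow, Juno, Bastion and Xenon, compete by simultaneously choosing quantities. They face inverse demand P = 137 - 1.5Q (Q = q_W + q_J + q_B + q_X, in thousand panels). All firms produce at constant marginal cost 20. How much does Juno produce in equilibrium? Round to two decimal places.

Each firm earns π_i = (137 - 1.5Q)q_i - 20q_i.
First-order condition (treating rivals' output as given): 117 - 3q_i - (3/2)·Σ_{j≠i} q_j = 0.
With identical firms every q_j equals q_i, so Σ_{j≠i} q_j = 3q_i and 117 = (15/2)q_i, giving q_i = 78/5.

15.60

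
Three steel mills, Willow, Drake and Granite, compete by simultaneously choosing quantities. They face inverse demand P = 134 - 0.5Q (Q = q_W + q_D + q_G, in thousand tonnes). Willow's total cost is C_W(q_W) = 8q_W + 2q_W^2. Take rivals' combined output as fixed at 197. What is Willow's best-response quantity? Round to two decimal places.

With rivals' combined output fixed at 197, Willow's profit is π_W = (134 - (1/2)·197 - (1/2)q_W)q_W - (8q_W + 2q_W²) = (71/2 - (1/2)q_W)q_W - (8q_W + 2q_W²).
∂π_W/∂q_W = 55/2 - 5q_W = 0, so q_W = 11/2.

5.50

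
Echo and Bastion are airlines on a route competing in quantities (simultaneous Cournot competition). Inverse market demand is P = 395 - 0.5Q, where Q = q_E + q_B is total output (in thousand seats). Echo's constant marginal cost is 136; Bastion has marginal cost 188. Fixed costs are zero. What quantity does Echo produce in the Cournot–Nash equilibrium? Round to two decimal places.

Echo's profit: π_E = (395 - 0.5Q)q_E - (136q_E). Setting ∂π_E/∂q_E = 0: 259 - q_E - (1/2)(q_B) = 0.
Bastion's profit: π_B = (395 - 0.5Q)q_B - (188q_B). Setting ∂π_B/∂q_B = 0: 207 - q_B - (1/2)(q_E) = 0.
So q_E = (259 - (1/2)q_B) and q_B = (207 - (1/2)q_E).
Solving the pair: q_E = 622/3, q_B = 310/3.

207.33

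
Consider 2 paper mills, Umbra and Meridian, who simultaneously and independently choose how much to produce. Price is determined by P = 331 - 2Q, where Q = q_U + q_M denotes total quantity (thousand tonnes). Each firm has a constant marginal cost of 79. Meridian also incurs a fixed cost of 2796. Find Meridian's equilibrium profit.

A representative firm's profit is π_i = q_i(331 - 2Q) - 79q_i.
Setting ∂π_i/∂q_i = 0 with rivals' quantities fixed: 252 - 4q_i - 2q_j = 0.
With identical firms every q_j equals q_i, so q_j = q_i and 252 = 6q_i, giving q_i = 42.
Price P = 331 - 2·84 = 163.
Meridian's profit: (163 - 79)·42 - 2796 = 732.

732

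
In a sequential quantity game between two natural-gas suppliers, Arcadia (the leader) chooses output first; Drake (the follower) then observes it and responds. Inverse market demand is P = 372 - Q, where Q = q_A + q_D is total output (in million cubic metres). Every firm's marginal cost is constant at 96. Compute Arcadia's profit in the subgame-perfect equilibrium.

9522

The follower Drake best-responds to any q_A: π_D = (372 - Q)q_D - 96q_D.
∂π_D/∂q_D = 276 - q_A - 2q_D = 0 gives the reaction function q_D = (276 - q_A)/2.
Arcadia substitutes q_D(q_A) into its own profit: π_A = q_A(372 - q_A - (276 - q_A)/2) - 96q_A = (234 - (1/2)q_A)q_A - 96q_A.
The leader's first-order condition 138 - q_A = 0 yields q_A = 138.
Then q_D = (276 - 138)/2 = 69.
Price P = 372 - 207 = 165.
Arcadia's profit: (165 - 96)·138 = 9522.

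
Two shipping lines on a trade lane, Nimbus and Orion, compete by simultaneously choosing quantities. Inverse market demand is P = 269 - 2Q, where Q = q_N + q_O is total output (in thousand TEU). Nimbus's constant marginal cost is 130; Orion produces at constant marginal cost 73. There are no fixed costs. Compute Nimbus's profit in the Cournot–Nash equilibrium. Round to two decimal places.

Nimbus's profit: π_N = (269 - 2Q)q_N - (130q_N). Setting ∂π_N/∂q_N = 0: 139 - 4q_N - 2(q_O) = 0.
Orion's profit: π_O = (269 - 2Q)q_O - (73q_O). Setting ∂π_O/∂q_O = 0: 196 - 4q_O - 2(q_N) = 0.
Rearranging gives the reaction functions q_N = (139 - 2q_O)/4 and q_O = (196 - 2q_N)/4.
Substituting one into the other gives q_N = 41/3 and q_O = 253/6.
Price P = 269 - 2·(335/6) = 472/3.
Nimbus's profit: (472/3 - 130)·(41/3) = 373.5556.

373.56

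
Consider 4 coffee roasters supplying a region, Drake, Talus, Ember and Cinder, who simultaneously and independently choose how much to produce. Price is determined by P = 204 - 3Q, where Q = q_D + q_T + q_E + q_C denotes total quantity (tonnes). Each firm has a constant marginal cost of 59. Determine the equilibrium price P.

88

A representative firm's profit is π_i = q_i(204 - 3Q) - 59q_i.
Setting ∂π_i/∂q_i = 0 with rivals' quantities fixed: 145 - 6q_i - 3·Σ_{j≠i} q_j = 0.
With identical firms every q_j equals q_i, so Σ_{j≠i} q_j = 3q_i and 145 = 15q_i, giving q_i = 29/3.
Total output Q = 116/3, so price P = 204 - 3·(116/3) = 88.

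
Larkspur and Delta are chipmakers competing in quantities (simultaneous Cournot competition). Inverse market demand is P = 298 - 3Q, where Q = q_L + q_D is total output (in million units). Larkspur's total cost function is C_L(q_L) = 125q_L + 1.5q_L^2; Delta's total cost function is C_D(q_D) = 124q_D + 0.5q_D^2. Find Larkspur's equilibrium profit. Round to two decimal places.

732.59

Larkspur's profit: π_L = (298 - 3Q)q_L - (125q_L + (3/2)q_L²). Setting ∂π_L/∂q_L = 0: 173 - 9q_L - 3(q_D) = 0.
Delta's profit: π_D = (298 - 3Q)q_D - (124q_D + (1/2)q_D²). Setting ∂π_D/∂q_D = 0: 174 - 7q_D - 3(q_L) = 0.
So q_L = (173 - 3q_D)/9 and q_D = (174 - 3q_L)/7.
Substituting one into the other gives q_L = 689/54 and q_D = 349/18.
Price P = 298 - 3·(868/27) = 1814/9.
Larkspur's profit: (1814/9)·(689/54) - 125·(689/54) - (3/2)(689/54)² = 732.5941.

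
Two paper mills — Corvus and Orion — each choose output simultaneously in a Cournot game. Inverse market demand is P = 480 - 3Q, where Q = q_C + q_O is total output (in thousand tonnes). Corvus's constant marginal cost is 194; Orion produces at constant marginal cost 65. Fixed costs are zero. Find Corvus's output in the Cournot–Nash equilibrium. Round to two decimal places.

Corvus's profit: π_C = (480 - 3Q)q_C - (194q_C). Setting ∂π_C/∂q_C = 0: 286 - 6q_C - 3(q_O) = 0.
Orion's first-order condition: 415 - 6q_O - 3(q_C) = 0.
So q_C = (286 - 3q_O)/6 and q_O = (415 - 3q_C)/6.
Substituting one into the other gives q_C = 157/9 and q_O = 544/9.

17.44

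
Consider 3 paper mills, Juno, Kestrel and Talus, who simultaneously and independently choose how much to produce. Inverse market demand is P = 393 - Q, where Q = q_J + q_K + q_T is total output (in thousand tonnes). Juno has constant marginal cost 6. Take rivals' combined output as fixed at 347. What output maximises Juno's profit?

With rivals' combined output fixed at 347, Juno's profit is π_J = (393 - 347 - q_J)q_J - (6q_J) = (46 - q_J)q_J - (6q_J).
∂π_J/∂q_J = 40 - 2q_J = 0, so q_J = 20.

20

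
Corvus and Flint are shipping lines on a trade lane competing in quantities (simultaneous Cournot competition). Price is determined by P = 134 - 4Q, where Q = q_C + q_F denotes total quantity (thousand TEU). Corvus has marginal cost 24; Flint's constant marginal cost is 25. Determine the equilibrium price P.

Corvus's profit: π_C = (134 - 4Q)q_C - (24q_C). Setting ∂π_C/∂q_C = 0: 110 - 8q_C - 4(q_F) = 0.
Flint's first-order condition: 109 - 8q_F - 4(q_C) = 0.
Rearranging gives the reaction functions q_C = (110 - 4q_F)/8 and q_F = (109 - 4q_C)/8.
Solving the pair: q_C = 37/4, q_F = 9.
Total output Q = 73/4, so price P = 134 - 4·(73/4) = 61.

61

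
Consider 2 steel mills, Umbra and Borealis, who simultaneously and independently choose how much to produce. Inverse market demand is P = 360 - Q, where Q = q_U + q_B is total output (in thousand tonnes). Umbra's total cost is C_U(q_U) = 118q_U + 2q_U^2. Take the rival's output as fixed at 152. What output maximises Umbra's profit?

With the rival's output fixed at 152, Umbra's profit is π_U = (360 - 152 - q_U)q_U - (118q_U + 2q_U²) = (208 - q_U)q_U - (118q_U + 2q_U²).
∂π_U/∂q_U = 90 - 6q_U = 0, so q_U = 15.

15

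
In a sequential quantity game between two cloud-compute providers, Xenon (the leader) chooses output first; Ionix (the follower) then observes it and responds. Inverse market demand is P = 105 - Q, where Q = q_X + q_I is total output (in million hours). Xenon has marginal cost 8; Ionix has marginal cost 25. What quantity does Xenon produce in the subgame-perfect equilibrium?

Solve by backward induction. Given q_X, the follower Ionix maximises π_I = (105 - q_X - q_I)q_I - 25q_I.
∂π_I/∂q_I = 80 - q_X - 2q_I = 0 gives the reaction function q_I = (80 - q_X)/2.
The leader anticipates this reaction. Substituting into P = 105 - Q gives P = 65 - (1/2)q_X, so π_X = (65 - (1/2)q_X)q_X - 8q_X.
The leader's first-order condition 57 - q_X = 0 yields q_X = 57.
Then q_I = (80 - 57)/2 = 23/2.

57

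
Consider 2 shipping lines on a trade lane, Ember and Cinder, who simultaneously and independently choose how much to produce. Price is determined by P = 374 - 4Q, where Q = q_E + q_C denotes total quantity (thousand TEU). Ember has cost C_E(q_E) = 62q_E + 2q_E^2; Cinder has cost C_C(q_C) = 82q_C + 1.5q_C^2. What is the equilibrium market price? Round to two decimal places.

218.14

Ember's profit: π_E = (374 - 4Q)q_E - (62q_E + 2q_E²). Setting ∂π_E/∂q_E = 0: 312 - 12q_E - 4(q_C) = 0.
Cinder's profit: π_C = (374 - 4Q)q_C - (82q_C + (3/2)q_C²). Setting ∂π_C/∂q_C = 0: 292 - 11q_C - 4(q_E) = 0.
Best responses: q_E = (312 - 4q_C)/12, q_C = (292 - 4q_E)/11.
Substituting one into the other gives q_E = 566/29 and q_C = 564/29.
Total output Q = 1130/29, so price P = 374 - 4·(1130/29) = 218.1379.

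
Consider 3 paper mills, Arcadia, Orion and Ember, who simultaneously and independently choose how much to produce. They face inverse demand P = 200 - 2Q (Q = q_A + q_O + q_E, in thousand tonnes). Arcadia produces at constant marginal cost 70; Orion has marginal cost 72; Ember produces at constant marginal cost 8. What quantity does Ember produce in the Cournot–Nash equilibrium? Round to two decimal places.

Arcadia's profit: π_A = (200 - 2Q)q_A - (70q_A). Setting ∂π_A/∂q_A = 0: 130 - 4q_A - 2(q_O + q_E) = 0.
Orion's first-order condition: 128 - 4q_O - 2(q_A + q_E) = 0.
Ember's first-order condition: 192 - 4q_E - 2(q_A + q_O) = 0.
Adding the 3 first-order conditions: 450 − 8Q = 0, so Q = 225/4.
Back-substituting: q_A = (130 − 225/2)/2 = 35/4, q_O = (128 − 225/2)/2 = 31/4, q_E = (192 − 225/2)/2 = 159/4.

39.75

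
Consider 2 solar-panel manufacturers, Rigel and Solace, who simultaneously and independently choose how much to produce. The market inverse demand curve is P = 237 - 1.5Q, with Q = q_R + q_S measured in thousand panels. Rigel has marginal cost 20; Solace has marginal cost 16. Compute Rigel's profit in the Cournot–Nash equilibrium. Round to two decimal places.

Rigel's profit: π_R = (237 - 1.5Q)q_R - (20q_R). Setting ∂π_R/∂q_R = 0: 217 - 3q_R - (3/2)(q_S) = 0.
Solace's profit: π_S = (237 - 1.5Q)q_S - (16q_S). Setting ∂π_S/∂q_S = 0: 221 - 3q_S - (3/2)(q_R) = 0.
Rearranging gives the reaction functions q_R = (217 - (3/2)q_S)/3 and q_S = (221 - (3/2)q_R)/3.
Solving the pair: q_R = 142/3, q_S = 50.
Price P = 237 - (3/2)·(292/3) = 91.
Rigel's profit: (91 - 20)·(142/3) = 3360.6667.

3360.67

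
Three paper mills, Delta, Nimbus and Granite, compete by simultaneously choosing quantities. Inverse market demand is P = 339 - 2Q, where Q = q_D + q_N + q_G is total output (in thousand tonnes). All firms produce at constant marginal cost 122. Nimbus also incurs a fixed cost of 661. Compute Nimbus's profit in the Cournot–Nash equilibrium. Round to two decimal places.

810.53

Each firm earns π_i = (339 - 2Q)q_i - 122q_i.
First-order condition (treating rivals' output as given): 217 - 4q_i - 2·Σ_{j≠i} q_j = 0.
With identical firms every q_j equals q_i, so Σ_{j≠i} q_j = 2q_i and 217 = 8q_i, giving q_i = 217/8.
Price P = 339 - 2·(651/8) = 705/4.
Nimbus's profit: (705/4 - 122)·(217/8) - 661 = 810.5313.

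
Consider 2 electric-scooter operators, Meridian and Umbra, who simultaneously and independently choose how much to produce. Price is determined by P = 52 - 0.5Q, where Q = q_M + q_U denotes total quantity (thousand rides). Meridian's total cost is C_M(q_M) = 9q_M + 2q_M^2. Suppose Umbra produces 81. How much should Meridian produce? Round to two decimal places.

0.50

With the rival's output fixed at 81, Meridian's profit is π_M = (52 - (1/2)·81 - (1/2)q_M)q_M - (9q_M + 2q_M²) = (23/2 - (1/2)q_M)q_M - (9q_M + 2q_M²).
∂π_M/∂q_M = 5/2 - 5q_M = 0, so q_M = 1/2.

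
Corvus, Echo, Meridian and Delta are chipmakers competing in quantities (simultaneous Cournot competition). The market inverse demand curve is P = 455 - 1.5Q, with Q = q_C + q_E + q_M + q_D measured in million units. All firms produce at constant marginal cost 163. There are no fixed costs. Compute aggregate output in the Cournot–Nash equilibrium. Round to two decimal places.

155.73

A representative firm's profit is π_i = q_i(455 - 1.5Q) - 163q_i.
First-order condition (treating rivals' output as given): 292 - 3q_i - (3/2)·Σ_{j≠i} q_j = 0.
With identical firms every q_j equals q_i, so Σ_{j≠i} q_j = 3q_i and 292 = (15/2)q_i, giving q_i = 584/15.
Total output Q = 584/15 + 584/15 + 584/15 + 584/15 = 155.7333.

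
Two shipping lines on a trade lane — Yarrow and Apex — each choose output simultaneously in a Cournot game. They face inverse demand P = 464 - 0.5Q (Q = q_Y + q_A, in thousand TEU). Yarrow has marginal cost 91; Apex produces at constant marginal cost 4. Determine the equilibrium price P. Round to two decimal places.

186.33

Yarrow's profit: π_Y = (464 - 0.5Q)q_Y - (91q_Y). Setting ∂π_Y/∂q_Y = 0: 373 - q_Y - (1/2)(q_A) = 0.
Apex's profit: π_A = (464 - 0.5Q)q_A - (4q_A). Setting ∂π_A/∂q_A = 0: 460 - q_A - (1/2)(q_Y) = 0.
Best responses: q_Y = (373 - (1/2)q_A), q_A = (460 - (1/2)q_Y).
Solving the pair: q_Y = 572/3, q_A = 1094/3.
Total output Q = 1666/3, so price P = 464 - (1/2)·(1666/3) = 559/3.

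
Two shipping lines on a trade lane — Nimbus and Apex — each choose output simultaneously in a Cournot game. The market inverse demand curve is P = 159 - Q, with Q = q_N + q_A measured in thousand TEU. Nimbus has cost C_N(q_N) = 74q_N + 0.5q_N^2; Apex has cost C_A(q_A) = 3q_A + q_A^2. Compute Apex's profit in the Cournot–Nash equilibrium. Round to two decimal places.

2424.61

Nimbus's profit: π_N = (159 - Q)q_N - (74q_N + (1/2)q_N²). Setting ∂π_N/∂q_N = 0: 85 - 3q_N - (q_A) = 0.
Apex's profit: π_A = (159 - Q)q_A - (3q_A + q_A²). Setting ∂π_A/∂q_A = 0: 156 - 4q_A - (q_N) = 0.
So q_N = (85 - q_A)/3 and q_A = (156 - q_N)/4.
Solving the pair: q_N = 184/11, q_A = 383/11.
Price P = 159 - 567/11 = 1182/11.
Apex's profit: (1182/11)·(383/11) - 3·(383/11) - (383/11)² = 2424.6116.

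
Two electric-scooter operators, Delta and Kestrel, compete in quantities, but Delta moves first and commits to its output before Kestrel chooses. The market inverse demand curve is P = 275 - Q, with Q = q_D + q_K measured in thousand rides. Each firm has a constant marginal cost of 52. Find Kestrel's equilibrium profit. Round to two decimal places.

3108.06

The follower Kestrel best-responds to any q_D: π_K = (275 - Q)q_K - 52q_K.
∂π_K/∂q_K = 223 - q_D - 2q_K = 0 gives the reaction function q_K = (223 - q_D)/2.
Delta substitutes q_K(q_D) into its own profit: π_D = q_D(275 - q_D - (223 - q_D)/2) - 52q_D = (327/2 - (1/2)q_D)q_D - 52q_D.
Maximising: ∂π_D/∂q_D = 223/2 - q_D = 0, giving q_D = 223/2.
Then q_K = (223 - 223/2)/2 = 223/4.
Price P = 275 - 669/4 = 431/4.
Kestrel's profit: (431/4 - 52)·(223/4) = 3108.0625.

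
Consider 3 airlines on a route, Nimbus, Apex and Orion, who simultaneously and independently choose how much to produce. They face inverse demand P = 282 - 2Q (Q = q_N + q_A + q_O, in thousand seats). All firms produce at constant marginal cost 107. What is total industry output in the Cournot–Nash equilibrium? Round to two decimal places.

Each firm earns π_i = (282 - 2Q)q_i - 107q_i.
Setting ∂π_i/∂q_i = 0 with rivals' quantities fixed: 175 - 4q_i - 2·Σ_{j≠i} q_j = 0.
With identical firms every q_j equals q_i, so Σ_{j≠i} q_j = 2q_i and 175 = 8q_i, giving q_i = 175/8.
Total output Q = 175/8 + 175/8 + 175/8 = 525/8.

65.63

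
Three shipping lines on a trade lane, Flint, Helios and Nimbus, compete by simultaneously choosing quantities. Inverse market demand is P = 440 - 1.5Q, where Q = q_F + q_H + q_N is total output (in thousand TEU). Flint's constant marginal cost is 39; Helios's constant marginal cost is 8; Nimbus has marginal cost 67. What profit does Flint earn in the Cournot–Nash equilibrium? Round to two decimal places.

Flint's profit: π_F = (440 - 1.5Q)q_F - (39q_F). Setting ∂π_F/∂q_F = 0: 401 - 3q_F - (3/2)(q_H + q_N) = 0.
Helios's first-order condition: 432 - 3q_H - (3/2)(q_F + q_N) = 0.
Nimbus's first-order condition: 373 - 3q_N - (3/2)(q_F + q_H) = 0.
Summing all 3 equations gives 1206 − 6Q = 0, hence Q = 201.
Back-substituting: q_F = (401 − 603/2)/(3/2) = 199/3, q_H = (432 − 603/2)/(3/2) = 87, q_N = (373 − 603/2)/(3/2) = 143/3.
Price P = 440 - (3/2)·201 = 277/2.
Flint's profit: (277/2 - 39)·(199/3) = 6600.1667.

6600.17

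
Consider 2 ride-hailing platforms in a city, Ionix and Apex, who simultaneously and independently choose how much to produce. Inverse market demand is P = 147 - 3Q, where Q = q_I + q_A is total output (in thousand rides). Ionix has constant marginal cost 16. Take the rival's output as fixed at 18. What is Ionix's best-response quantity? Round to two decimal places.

With the rival's output fixed at 18, Ionix's profit is π_I = (147 - 3·18 - 3q_I)q_I - (16q_I) = (93 - 3q_I)q_I - (16q_I).
∂π_I/∂q_I = 77 - 6q_I = 0, so q_I = 77/6.

12.83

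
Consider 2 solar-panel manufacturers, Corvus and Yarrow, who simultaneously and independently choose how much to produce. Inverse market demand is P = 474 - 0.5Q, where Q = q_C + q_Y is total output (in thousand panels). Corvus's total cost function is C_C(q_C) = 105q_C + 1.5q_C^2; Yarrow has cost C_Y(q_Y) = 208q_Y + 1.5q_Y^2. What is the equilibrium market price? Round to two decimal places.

403.44

Corvus's profit: π_C = (474 - 0.5Q)q_C - (105q_C + (3/2)q_C²). Setting ∂π_C/∂q_C = 0: 369 - 4q_C - (1/2)(q_Y) = 0.
Yarrow's first-order condition: 266 - 4q_Y - (1/2)(q_C) = 0.
Best responses: q_C = (369 - (1/2)q_Y)/4, q_Y = (266 - (1/2)q_C)/4.
Substituting one into the other gives q_C = 85.2698 and q_Y = 55.8413.
Total output Q = 1270/9, so price P = 474 - (1/2)·(1270/9) = 403.4444.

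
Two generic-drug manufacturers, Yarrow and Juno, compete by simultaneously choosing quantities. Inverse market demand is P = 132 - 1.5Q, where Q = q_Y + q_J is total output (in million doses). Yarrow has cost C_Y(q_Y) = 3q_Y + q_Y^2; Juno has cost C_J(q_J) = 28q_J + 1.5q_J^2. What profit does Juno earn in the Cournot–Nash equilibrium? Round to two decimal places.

415.30

Yarrow's profit: π_Y = (132 - 1.5Q)q_Y - (3q_Y + q_Y²). Setting ∂π_Y/∂q_Y = 0: 129 - 5q_Y - (3/2)(q_J) = 0.
Juno's first-order condition: 104 - 6q_J - (3/2)(q_Y) = 0.
So q_Y = (129 - (3/2)q_J)/5 and q_J = (104 - (3/2)q_Y)/6.
Substituting one into the other gives q_Y = 824/37 and q_J = 1306/111.
Price P = 132 - (3/2)·34.0360 = 80.9459.
Juno's profit: 80.9459·(1306/111) - 28·(1306/111) - (3/2)(1306/111)² = 415.2997.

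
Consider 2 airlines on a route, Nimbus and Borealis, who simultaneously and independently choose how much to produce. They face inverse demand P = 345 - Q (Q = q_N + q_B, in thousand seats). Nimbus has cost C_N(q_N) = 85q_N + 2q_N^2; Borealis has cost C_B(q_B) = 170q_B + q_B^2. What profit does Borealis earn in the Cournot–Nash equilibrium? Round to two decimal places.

Nimbus's profit: π_N = (345 - Q)q_N - (85q_N + 2q_N²). Setting ∂π_N/∂q_N = 0: 260 - 6q_N - (q_B) = 0.
Borealis's first-order condition: 175 - 4q_B - (q_N) = 0.
Best responses: q_N = (260 - q_B)/6, q_B = (175 - q_N)/4.
Substituting one into the other gives q_N = 865/23 and q_B = 790/23.
Price P = 345 - 1655/23 = 273.0435.
Borealis's profit: 273.0435·(790/23) - 170·(790/23) - (790/23)² = 2359.5463.

2359.55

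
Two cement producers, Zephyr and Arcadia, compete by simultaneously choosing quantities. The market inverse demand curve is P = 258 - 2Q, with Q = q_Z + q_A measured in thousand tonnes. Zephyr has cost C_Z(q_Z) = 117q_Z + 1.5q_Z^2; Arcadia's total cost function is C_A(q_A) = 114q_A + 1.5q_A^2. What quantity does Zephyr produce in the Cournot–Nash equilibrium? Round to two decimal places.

15.53

Zephyr's profit: π_Z = (258 - 2Q)q_Z - (117q_Z + (3/2)q_Z²). Setting ∂π_Z/∂q_Z = 0: 141 - 7q_Z - 2(q_A) = 0.
Arcadia's profit: π_A = (258 - 2Q)q_A - (114q_A + (3/2)q_A²). Setting ∂π_A/∂q_A = 0: 144 - 7q_A - 2(q_Z) = 0.
Best responses: q_Z = (141 - 2q_A)/7, q_A = (144 - 2q_Z)/7.
Solving the pair: q_Z = 233/15, q_A = 242/15.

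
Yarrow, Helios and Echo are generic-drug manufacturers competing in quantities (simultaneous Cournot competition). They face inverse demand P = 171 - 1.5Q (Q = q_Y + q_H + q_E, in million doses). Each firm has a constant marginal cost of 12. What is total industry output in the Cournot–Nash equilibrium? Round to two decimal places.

A representative firm's profit is π_i = q_i(171 - 1.5Q) - 12q_i.
Setting ∂π_i/∂q_i = 0 with rivals' quantities fixed: 159 - 3q_i - (3/2)·Σ_{j≠i} q_j = 0.
With identical firms every q_j equals q_i, so Σ_{j≠i} q_j = 2q_i and 159 = 6q_i, giving q_i = 53/2.
Total output Q = 53/2 + 53/2 + 53/2 = 159/2.

79.50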